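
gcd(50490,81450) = 90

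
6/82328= 3/41164 = 0.00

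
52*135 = 7020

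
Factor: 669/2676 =2^( -2)=1/4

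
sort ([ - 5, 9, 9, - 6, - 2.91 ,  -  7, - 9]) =[-9, - 7,  -  6, - 5, - 2.91,9 , 9 ]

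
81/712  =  81/712 = 0.11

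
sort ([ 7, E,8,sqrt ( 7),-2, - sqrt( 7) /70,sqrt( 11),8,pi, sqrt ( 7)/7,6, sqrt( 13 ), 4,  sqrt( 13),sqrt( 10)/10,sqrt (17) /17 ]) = [-2, - sqrt(7 )/70,sqrt(17 ) /17,sqrt(10) /10,sqrt( 7) /7,  sqrt( 7), E,pi,sqrt( 11), sqrt(13 ),sqrt(13 ), 4, 6,7,8,8] 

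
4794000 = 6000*799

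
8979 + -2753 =6226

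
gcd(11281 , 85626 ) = 1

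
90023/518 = 90023/518 = 173.79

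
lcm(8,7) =56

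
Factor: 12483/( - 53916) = - 4161/17972 = - 2^( - 2)*3^1*19^1*73^1*4493^( - 1) 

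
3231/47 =3231/47 = 68.74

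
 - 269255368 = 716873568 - 986128936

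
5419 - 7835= -2416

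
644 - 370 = 274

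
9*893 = 8037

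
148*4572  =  676656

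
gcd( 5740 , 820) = 820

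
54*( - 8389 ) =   -  453006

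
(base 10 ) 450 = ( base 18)170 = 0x1C2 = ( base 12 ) 316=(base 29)FF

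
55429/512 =55429/512 =108.26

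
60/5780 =3/289 = 0.01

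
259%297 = 259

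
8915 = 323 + 8592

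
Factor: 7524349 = 7^1* 1074907^1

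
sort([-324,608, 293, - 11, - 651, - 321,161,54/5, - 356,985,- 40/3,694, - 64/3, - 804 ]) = [-804 , - 651, - 356,  -  324,-321,  -  64/3,- 40/3 , - 11,54/5, 161,293,608, 694, 985]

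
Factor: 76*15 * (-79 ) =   -  2^2*3^1*  5^1*19^1*79^1 = - 90060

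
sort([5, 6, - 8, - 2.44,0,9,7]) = [ - 8, - 2.44 , 0,  5, 6, 7, 9] 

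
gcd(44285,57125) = 5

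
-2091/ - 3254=2091/3254 = 0.64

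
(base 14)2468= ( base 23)c0g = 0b1100011011100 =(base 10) 6364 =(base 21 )E91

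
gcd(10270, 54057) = 1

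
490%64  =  42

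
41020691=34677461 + 6343230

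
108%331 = 108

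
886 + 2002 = 2888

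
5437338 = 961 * 5658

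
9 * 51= 459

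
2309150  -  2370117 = - 60967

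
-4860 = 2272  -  7132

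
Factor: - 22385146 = -2^1*7^1*151^1*10589^1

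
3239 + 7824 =11063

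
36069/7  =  5152+5/7 = 5152.71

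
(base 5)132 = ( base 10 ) 42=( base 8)52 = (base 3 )1120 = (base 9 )46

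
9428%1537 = 206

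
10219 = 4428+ 5791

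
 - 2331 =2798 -5129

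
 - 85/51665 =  - 17/10333 = - 0.00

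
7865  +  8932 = 16797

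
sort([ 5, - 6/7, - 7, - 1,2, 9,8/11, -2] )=[ - 7, - 2, - 1, - 6/7,8/11, 2,5,  9 ]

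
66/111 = 22/37 = 0.59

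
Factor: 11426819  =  11426819^1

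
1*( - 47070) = -47070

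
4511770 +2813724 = 7325494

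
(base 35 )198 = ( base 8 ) 3014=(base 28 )1r8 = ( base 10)1548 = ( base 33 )1DU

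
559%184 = 7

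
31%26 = 5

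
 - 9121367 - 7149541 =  - 16270908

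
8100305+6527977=14628282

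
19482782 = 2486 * 7837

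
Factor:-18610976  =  - 2^5*739^1*787^1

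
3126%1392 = 342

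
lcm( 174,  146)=12702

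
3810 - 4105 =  - 295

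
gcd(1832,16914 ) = 2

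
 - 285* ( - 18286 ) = 5211510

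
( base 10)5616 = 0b1010111110000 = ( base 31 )5Q5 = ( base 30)676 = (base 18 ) H60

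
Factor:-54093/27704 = -2^(-3)*3^1 * 13^1*19^1*73^1*3463^ ( - 1 )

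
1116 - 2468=  -  1352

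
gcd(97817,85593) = 1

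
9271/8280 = 9271/8280 = 1.12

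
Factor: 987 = 3^1 *7^1*47^1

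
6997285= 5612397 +1384888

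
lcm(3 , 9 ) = 9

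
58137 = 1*58137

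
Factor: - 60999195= - 3^1*5^1*4066613^1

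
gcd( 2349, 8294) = 29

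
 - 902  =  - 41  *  22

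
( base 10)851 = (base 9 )1145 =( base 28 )12b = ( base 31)re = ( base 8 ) 1523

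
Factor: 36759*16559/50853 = 202897427/16951 = 11^(-1)*23^(  -  1 )* 29^1*67^( - 1 )*571^1*12253^1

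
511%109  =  75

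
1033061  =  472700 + 560361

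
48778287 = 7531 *6477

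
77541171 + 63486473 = 141027644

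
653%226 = 201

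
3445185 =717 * 4805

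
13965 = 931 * 15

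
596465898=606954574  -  10488676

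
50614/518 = 97 + 184/259=97.71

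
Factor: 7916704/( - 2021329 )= - 2^5*29^ ( - 1 )*47^( - 1)*73^1*1483^(-1 )*3389^1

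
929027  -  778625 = 150402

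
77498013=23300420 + 54197593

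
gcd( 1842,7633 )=1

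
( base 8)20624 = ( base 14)31c0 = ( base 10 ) 8596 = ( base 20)119G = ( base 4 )2012110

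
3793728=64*59277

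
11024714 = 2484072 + 8540642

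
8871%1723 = 256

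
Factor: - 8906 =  - 2^1 *61^1*73^1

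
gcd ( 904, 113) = 113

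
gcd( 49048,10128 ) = 8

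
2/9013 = 2/9013 = 0.00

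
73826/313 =73826/313 = 235.87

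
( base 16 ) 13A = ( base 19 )GA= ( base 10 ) 314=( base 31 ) A4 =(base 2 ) 100111010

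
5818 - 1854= 3964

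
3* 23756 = 71268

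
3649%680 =249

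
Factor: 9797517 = 3^5*23^1*1753^1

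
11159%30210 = 11159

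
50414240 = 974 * 51760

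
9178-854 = 8324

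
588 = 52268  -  51680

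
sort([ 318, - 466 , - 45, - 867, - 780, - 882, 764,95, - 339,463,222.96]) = [ - 882,  -  867, - 780, - 466, - 339, - 45, 95  ,  222.96,318, 463,764]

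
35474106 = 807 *43958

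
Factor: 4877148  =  2^2* 3^1*19^1*21391^1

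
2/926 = 1/463 = 0.00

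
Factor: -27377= - 7^1*3911^1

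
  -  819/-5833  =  819/5833 = 0.14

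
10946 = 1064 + 9882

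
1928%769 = 390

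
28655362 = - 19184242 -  - 47839604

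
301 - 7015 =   -  6714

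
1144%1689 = 1144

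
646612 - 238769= 407843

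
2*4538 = 9076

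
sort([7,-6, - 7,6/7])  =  [  -  7,  -  6, 6/7,7 ] 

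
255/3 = 85 = 85.00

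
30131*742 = 22357202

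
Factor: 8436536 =2^3*223^1*4729^1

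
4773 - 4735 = 38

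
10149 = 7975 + 2174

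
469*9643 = 4522567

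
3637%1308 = 1021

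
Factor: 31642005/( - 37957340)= -6328401/7591468 =- 2^( - 2 ) * 3^1*281^1*1181^( - 1)*1607^( - 1 )* 7507^1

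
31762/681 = 46 + 436/681 = 46.64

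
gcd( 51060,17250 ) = 690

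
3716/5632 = 929/1408=0.66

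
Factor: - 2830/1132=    - 5/2=- 2^(-1 )*5^1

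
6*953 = 5718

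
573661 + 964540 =1538201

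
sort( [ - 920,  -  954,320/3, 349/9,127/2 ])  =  [  -  954, - 920,349/9,  127/2, 320/3] 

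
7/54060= 7/54060 = 0.00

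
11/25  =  11/25 = 0.44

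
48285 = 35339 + 12946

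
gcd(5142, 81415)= 857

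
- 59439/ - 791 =75 + 114/791 = 75.14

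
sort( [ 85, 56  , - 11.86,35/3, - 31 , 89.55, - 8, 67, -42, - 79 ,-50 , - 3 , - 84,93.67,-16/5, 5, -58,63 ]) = [  -  84,-79 ,- 58, -50 ,-42, - 31, - 11.86,  -  8, - 16/5, - 3, 5 , 35/3 , 56, 63, 67  ,  85, 89.55, 93.67 ] 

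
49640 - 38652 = 10988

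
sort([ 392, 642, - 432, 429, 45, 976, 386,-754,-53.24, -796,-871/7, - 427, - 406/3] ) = [ -796, - 754,-432,  -  427,-406/3, - 871/7,-53.24 , 45, 386, 392, 429,  642, 976 ]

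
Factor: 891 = 3^4*11^1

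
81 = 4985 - 4904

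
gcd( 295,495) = 5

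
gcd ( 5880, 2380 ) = 140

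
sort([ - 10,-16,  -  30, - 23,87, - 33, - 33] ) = [-33, - 33,  -  30, - 23,-16, - 10,87] 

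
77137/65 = 77137/65 = 1186.72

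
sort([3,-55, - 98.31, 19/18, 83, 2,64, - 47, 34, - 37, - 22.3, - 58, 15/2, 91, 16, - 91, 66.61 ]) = [-98.31,  -  91, - 58, - 55, - 47 ,-37, - 22.3 , 19/18,2, 3,15/2, 16,34, 64, 66.61,83, 91] 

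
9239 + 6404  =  15643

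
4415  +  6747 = 11162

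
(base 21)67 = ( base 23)5I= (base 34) 3V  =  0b10000101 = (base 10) 133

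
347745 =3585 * 97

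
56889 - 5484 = 51405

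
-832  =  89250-90082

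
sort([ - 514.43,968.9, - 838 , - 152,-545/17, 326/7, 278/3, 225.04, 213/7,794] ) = [- 838, - 514.43, - 152, - 545/17,213/7,326/7,278/3, 225.04, 794 , 968.9 ]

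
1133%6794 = 1133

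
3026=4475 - 1449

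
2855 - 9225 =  - 6370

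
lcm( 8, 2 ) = 8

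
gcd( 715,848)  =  1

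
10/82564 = 5/41282 = 0.00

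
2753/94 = 29 + 27/94 = 29.29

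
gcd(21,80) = 1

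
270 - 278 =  - 8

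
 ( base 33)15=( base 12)32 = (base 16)26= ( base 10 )38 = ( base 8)46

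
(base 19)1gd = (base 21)1b6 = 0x2a6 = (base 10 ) 678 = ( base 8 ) 1246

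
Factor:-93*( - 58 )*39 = 2^1*3^2*13^1*29^1*31^1 = 210366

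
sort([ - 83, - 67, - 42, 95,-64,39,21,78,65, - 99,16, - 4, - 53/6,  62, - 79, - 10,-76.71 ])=[ - 99,  -  83,-79, - 76.71,-67, - 64, - 42, - 10, - 53/6, - 4,16,21,39,62, 65,78,95 ] 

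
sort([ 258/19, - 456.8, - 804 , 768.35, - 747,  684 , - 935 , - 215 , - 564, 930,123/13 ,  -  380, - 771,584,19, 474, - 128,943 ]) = [ - 935 , - 804, - 771, - 747, - 564, - 456.8, - 380, - 215, - 128, 123/13, 258/19,19 , 474,  584,684 , 768.35, 930,943]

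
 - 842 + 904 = 62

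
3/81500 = 3/81500 = 0.00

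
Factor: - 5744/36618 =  - 8/51 = - 2^3*3^( - 1) * 17^( - 1)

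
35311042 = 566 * 62387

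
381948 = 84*4547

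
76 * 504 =38304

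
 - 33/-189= 11/63 = 0.17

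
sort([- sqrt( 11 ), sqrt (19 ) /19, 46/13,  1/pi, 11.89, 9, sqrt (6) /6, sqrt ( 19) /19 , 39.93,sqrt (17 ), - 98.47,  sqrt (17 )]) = [ - 98.47, - sqrt( 11 ),sqrt ( 19 )/19,sqrt (19) /19,1/pi, sqrt( 6)/6,46/13,sqrt(17 ), sqrt ( 17),9, 11.89,39.93]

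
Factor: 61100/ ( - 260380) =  - 65/277 = - 5^1*13^1*277^( - 1) 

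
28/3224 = 7/806 = 0.01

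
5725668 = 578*9906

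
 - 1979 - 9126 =-11105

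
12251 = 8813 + 3438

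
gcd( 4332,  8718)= 6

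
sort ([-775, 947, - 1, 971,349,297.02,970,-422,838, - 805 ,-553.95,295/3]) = [-805,-775,-553.95, - 422, - 1,295/3, 297.02,349,838,947,970, 971]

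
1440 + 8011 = 9451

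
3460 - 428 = 3032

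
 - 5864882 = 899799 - 6764681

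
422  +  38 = 460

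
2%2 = 0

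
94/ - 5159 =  - 94/5159  =  - 0.02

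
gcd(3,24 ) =3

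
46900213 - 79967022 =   -  33066809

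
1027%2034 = 1027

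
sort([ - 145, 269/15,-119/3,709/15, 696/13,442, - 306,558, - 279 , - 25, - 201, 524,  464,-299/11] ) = [  -  306,  -  279,-201,  -  145, - 119/3,  -  299/11,-25, 269/15,709/15,696/13, 442, 464, 524, 558]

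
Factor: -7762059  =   - 3^2*31^1*43^1*647^1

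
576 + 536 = 1112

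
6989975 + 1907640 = 8897615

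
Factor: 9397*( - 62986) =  - 2^1*7^1*11^1*409^1*9397^1 = - 591879442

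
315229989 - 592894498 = -277664509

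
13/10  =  1+3/10  =  1.30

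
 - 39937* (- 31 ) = 1238047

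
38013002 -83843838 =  - 45830836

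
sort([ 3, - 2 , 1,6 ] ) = [ - 2 , 1,  3,6]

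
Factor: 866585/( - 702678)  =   - 2^( - 1)*3^( - 1) *5^1*17^(-1)*83^(-2)*263^1*659^1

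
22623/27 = 837 + 8/9= 837.89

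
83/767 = 83/767 = 0.11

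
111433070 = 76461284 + 34971786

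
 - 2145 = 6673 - 8818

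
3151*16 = 50416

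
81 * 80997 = 6560757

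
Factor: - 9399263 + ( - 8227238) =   -  17^1 * 1036853^1 = - 17626501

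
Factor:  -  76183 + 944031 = 867848 = 2^3*83^1 * 1307^1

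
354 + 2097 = 2451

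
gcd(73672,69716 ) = 4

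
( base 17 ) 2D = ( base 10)47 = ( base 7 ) 65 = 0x2F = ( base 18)2B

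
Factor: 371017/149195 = 5^( -1 )*53^( - 1) * 659^1 = 659/265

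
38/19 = 2 = 2.00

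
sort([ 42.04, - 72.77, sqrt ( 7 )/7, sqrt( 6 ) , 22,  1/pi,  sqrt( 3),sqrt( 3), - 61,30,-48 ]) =[ - 72.77, - 61,-48,1/pi, sqrt(7 )/7, sqrt(3 ),sqrt ( 3), sqrt( 6)  ,  22 , 30, 42.04 ]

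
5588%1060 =288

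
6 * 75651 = 453906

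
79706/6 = 13284 + 1/3 = 13284.33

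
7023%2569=1885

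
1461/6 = 243 + 1/2= 243.50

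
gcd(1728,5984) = 32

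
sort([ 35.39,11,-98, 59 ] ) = [-98, 11, 35.39 , 59]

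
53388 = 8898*6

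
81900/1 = 81900 =81900.00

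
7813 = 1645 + 6168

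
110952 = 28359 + 82593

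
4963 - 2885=2078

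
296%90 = 26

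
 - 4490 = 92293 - 96783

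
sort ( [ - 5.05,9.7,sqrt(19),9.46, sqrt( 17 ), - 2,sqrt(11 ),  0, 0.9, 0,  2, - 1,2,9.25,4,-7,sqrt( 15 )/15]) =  [-7 , - 5.05, - 2,  -  1,0, 0 , sqrt (15 )/15,0.9,2,  2,  sqrt( 11),4 , sqrt( 17 ), sqrt(19), 9.25,9.46,  9.7 ]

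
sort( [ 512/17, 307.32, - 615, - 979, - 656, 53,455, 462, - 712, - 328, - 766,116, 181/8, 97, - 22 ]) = [ - 979, - 766  , - 712, - 656,-615, - 328,-22 , 181/8, 512/17, 53, 97, 116,307.32,455,462 ]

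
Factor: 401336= 2^3*13^1*17^1* 227^1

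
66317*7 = 464219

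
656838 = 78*8421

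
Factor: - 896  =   -2^7 * 7^1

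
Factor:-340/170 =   -  2^1=- 2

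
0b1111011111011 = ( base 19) 12I8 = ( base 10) 7931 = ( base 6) 100415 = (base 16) 1EFB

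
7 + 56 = 63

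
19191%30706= 19191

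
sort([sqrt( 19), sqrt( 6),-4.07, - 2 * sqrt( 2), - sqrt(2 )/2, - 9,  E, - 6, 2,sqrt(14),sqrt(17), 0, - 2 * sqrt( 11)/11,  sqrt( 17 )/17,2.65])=[  -  9,  -  6,-4.07,-2 *sqrt( 2), - sqrt( 2 )/2, - 2*sqrt( 11)/11,0,sqrt(17 )/17,  2,sqrt ( 6 ),2.65, E,sqrt( 14 ), sqrt( 17),sqrt( 19) ]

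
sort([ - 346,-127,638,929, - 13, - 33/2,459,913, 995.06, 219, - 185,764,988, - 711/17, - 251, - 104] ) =[  -  346, - 251, - 185, - 127, - 104, - 711/17, - 33/2, - 13,219,459, 638, 764, 913,929, 988,995.06 ]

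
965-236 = 729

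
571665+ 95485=667150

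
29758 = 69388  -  39630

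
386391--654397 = 1040788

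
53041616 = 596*88996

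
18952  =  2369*8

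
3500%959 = 623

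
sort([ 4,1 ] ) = [ 1, 4 ] 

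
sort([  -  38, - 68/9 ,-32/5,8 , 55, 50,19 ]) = [ -38,-68/9, - 32/5,8, 19, 50, 55]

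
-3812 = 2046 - 5858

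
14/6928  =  7/3464 = 0.00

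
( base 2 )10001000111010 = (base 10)8762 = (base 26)cp0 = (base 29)AC4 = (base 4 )2020322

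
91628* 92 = 8429776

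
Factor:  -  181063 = -181063^1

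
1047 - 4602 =-3555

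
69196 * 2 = 138392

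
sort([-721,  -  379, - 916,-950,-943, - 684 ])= [ - 950 ,-943, - 916,-721 ,-684, - 379]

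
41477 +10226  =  51703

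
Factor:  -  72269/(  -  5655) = 3^(-1)*5^(-1)*13^(-1) * 29^ (-1)*72269^1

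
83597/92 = 83597/92 = 908.66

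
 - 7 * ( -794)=5558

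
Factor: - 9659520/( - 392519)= 2^7*3^3*5^1*13^1 * 43^1 * 392519^ (-1)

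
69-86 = -17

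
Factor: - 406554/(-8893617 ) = 2^1* 23^(  -  1 )*61^( - 1 )*2113^( - 1 )*67759^1 = 135518/2964539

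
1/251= 1/251= 0.00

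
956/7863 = 956/7863 = 0.12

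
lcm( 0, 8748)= 0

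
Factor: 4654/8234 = 13/23= 13^1 *23^(-1)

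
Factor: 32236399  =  13^1 *617^1*4019^1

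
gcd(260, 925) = 5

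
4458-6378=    - 1920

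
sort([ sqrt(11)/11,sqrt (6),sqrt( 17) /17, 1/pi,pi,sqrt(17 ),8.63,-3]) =[ - 3,sqrt ( 17)/17,sqrt(11)/11 , 1/pi, sqrt( 6 ),pi,sqrt(17 ),8.63]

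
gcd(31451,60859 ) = 1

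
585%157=114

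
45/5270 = 9/1054 = 0.01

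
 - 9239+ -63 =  - 9302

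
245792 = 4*61448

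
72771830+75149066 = 147920896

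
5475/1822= 5475/1822= 3.00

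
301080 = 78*3860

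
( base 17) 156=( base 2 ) 101111100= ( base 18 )132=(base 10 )380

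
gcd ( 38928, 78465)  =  3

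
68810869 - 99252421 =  - 30441552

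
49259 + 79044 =128303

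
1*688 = 688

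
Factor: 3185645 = 5^1  *  637129^1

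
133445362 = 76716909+56728453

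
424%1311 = 424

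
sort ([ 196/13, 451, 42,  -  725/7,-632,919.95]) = [ - 632, - 725/7, 196/13, 42,451,919.95]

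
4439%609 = 176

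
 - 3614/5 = -723+1/5 = - 722.80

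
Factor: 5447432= 2^3*680929^1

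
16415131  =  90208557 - 73793426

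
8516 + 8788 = 17304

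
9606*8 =76848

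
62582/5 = 12516 + 2/5 = 12516.40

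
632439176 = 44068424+588370752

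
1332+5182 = 6514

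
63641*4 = 254564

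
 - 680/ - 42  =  16 + 4/21 = 16.19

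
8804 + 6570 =15374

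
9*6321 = 56889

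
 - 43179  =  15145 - 58324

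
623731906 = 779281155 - 155549249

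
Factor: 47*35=1645 = 5^1*7^1*47^1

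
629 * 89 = 55981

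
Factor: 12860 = 2^2*5^1 * 643^1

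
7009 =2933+4076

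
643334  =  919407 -276073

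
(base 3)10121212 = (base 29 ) 343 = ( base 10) 2642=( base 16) a52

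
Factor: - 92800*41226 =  - 3825772800 = - 2^8*3^1*5^2*29^1*6871^1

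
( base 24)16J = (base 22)1BD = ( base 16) 2e3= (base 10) 739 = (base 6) 3231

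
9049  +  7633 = 16682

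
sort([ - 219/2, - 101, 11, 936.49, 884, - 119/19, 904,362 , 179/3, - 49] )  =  [ - 219/2, - 101, - 49 , - 119/19 , 11,179/3, 362,884, 904, 936.49] 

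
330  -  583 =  - 253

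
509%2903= 509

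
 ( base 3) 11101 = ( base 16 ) 76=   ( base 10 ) 118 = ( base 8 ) 166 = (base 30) 3S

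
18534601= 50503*367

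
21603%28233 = 21603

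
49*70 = 3430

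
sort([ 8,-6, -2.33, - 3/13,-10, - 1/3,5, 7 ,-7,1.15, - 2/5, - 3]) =[  -  10,-7,-6,-3, - 2.33,-2/5, - 1/3,-3/13, 1.15, 5, 7 , 8]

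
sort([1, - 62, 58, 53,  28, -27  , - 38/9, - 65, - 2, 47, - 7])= [  -  65, - 62, - 27,-7, - 38/9, - 2,1, 28,47, 53, 58]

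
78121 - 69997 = 8124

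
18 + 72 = 90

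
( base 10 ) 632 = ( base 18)1h2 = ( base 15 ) 2c2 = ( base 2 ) 1001111000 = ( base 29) ln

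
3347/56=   59+ 43/56=59.77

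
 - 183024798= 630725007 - 813749805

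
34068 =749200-715132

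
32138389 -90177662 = -58039273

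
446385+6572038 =7018423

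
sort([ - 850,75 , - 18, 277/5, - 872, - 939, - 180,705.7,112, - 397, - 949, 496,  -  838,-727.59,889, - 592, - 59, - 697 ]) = [-949, - 939, - 872, - 850, -838  , - 727.59, - 697  ,-592, - 397,  -  180, - 59, - 18, 277/5,75 , 112,496,705.7,889] 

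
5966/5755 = 5966/5755 = 1.04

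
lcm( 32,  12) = 96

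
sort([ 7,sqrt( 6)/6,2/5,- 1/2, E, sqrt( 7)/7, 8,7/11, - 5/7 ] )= [ - 5/7, - 1/2,sqrt(7 ) /7, 2/5, sqrt(6) /6,7/11,  E, 7,8 ] 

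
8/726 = 4/363=0.01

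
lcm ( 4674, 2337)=4674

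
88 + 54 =142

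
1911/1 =1911 = 1911.00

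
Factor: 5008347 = 3^2*556483^1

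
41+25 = 66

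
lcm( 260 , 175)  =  9100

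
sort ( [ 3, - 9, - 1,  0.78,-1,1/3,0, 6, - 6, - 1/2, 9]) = [ - 9 ,-6, - 1, - 1, - 1/2, 0,1/3 , 0.78 , 3, 6,9]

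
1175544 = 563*2088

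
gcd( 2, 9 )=1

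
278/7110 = 139/3555  =  0.04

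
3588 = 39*92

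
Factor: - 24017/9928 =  - 2^( - 3)*7^1*17^( - 1)*47^1 = -329/136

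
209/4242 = 209/4242 = 0.05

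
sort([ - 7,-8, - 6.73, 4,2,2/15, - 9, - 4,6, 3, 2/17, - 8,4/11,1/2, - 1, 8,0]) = [ - 9, - 8, - 8, - 7, -6.73, - 4, - 1 , 0,2/17,2/15 , 4/11,1/2, 2, 3,4,6,8]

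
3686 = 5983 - 2297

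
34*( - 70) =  - 2380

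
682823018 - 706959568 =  - 24136550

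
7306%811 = 7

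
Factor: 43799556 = 2^2*3^1*857^1*4259^1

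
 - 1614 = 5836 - 7450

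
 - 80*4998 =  - 399840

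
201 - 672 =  - 471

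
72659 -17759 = 54900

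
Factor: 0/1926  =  0 =0^1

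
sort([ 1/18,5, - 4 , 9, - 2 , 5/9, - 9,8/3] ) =[ - 9, - 4,  -  2,1/18,5/9 , 8/3,5,9]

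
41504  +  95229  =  136733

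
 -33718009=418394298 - 452112307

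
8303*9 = 74727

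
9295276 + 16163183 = 25458459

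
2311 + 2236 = 4547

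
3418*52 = 177736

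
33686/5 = 33686/5 = 6737.20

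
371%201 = 170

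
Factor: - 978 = -2^1  *  3^1 * 163^1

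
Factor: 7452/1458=46/9 = 2^1*3^( - 2)*23^1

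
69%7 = 6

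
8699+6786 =15485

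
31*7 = 217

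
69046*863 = 59586698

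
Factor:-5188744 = -2^3*11^1*58963^1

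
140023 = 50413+89610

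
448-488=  - 40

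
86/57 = 86/57 = 1.51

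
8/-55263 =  - 1 + 55255/55263 = - 0.00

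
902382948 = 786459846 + 115923102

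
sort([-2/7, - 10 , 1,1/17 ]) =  [ - 10, - 2/7,  1/17, 1 ] 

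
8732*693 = 6051276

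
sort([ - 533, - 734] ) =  [-734,  -  533] 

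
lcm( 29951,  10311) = 628971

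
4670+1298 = 5968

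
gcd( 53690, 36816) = 1534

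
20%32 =20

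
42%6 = 0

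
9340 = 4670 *2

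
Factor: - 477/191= - 3^2*53^1*191^( - 1 )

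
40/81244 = 10/20311 = 0.00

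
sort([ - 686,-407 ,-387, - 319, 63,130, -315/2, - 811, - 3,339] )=[ - 811, - 686, - 407, - 387, - 319, - 315/2, - 3, 63,130, 339] 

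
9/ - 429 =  - 1 + 140/143 = -  0.02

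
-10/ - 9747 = 10/9747 = 0.00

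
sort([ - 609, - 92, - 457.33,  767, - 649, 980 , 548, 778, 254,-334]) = [ - 649, - 609,-457.33, - 334, - 92, 254, 548 , 767 , 778, 980]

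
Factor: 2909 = 2909^1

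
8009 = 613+7396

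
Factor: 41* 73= 41^1*73^1 = 2993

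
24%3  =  0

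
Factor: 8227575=3^4 * 5^2*17^1*239^1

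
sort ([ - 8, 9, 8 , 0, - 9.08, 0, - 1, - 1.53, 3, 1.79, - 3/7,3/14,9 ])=[ - 9.08, - 8,-1.53,- 1,  -  3/7, 0,0,3/14, 1.79,3, 8, 9,9] 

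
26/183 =26/183 = 0.14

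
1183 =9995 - 8812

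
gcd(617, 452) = 1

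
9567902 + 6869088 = 16436990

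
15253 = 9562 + 5691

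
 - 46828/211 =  - 46828/211  =  - 221.93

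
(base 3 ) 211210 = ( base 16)267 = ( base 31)jq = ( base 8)1147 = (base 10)615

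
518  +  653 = 1171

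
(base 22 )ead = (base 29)89K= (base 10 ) 7009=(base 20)HA9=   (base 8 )15541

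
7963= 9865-1902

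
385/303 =1  +  82/303 = 1.27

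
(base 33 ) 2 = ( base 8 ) 2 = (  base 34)2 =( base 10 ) 2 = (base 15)2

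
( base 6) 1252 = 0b101000000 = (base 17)11e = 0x140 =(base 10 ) 320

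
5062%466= 402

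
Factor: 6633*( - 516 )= - 3422628= - 2^2*3^3 * 11^1*43^1*67^1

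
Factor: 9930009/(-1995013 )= - 3^1 * 109^1 * 30367^1 * 1995013^(  -  1 ) 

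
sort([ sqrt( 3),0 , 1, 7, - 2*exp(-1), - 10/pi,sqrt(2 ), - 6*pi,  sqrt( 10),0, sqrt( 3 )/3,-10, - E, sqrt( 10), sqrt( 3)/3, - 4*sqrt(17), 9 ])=[ - 6*pi, - 4* sqrt( 17 ),- 10, - 10/pi,  -  E, - 2*exp ( - 1), 0, 0,sqrt( 3)/3 , sqrt( 3)/3, 1, sqrt (2),sqrt(3), sqrt(10),sqrt( 10 ),7, 9 ] 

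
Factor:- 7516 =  - 2^2 * 1879^1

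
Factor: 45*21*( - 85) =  - 80325 =-3^3 * 5^2 * 7^1*17^1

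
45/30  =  1 +1/2=1.50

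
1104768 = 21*52608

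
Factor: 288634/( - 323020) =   -  2^(  -  1) * 5^( - 1) * 31^(  -  1)*277^1 = -277/310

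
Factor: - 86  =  - 2^1*43^1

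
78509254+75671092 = 154180346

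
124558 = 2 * 62279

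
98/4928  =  7/352 = 0.02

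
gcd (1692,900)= 36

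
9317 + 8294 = 17611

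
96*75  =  7200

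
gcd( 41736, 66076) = 4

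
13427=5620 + 7807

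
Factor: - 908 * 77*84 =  - 2^4*3^1 * 7^2*11^1*227^1 = - 5872944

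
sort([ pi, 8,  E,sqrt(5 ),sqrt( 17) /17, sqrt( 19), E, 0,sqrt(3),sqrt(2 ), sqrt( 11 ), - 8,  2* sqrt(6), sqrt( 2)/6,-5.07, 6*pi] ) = [  -  8,-5.07 , 0, sqrt ( 2 )/6,sqrt( 17 )/17, sqrt( 2), sqrt( 3 ), sqrt(5), E, E, pi, sqrt(11),sqrt( 19 ), 2*sqrt(6 ), 8, 6* pi]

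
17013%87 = 48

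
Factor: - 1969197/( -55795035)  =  656399/18598345=5^(-1)*67^1 * 97^1*101^1*3719669^ ( - 1)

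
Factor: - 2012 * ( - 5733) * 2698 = 2^3*3^2*7^2 * 13^1 * 19^1*71^1*503^1 = 31120879608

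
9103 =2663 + 6440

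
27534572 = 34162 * 806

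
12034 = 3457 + 8577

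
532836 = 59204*9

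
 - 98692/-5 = 19738 + 2/5 =19738.40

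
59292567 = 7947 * 7461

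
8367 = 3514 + 4853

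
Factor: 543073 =139^1* 3907^1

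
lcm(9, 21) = 63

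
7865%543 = 263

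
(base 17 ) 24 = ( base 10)38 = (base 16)26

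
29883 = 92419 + -62536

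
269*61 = 16409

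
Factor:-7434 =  - 2^1*3^2*7^1*59^1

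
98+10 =108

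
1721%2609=1721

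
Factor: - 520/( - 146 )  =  260/73 = 2^2*5^1*13^1*73^( - 1 ) 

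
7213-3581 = 3632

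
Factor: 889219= 17^1*19^1*2753^1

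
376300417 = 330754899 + 45545518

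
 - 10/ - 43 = 10/43 = 0.23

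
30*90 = 2700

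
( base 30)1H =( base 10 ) 47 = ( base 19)29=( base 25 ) 1M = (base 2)101111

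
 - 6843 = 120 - 6963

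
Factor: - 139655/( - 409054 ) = 2^( - 1)*5^1*31^1 * 227^( - 1) = 155/454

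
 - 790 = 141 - 931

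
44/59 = 44/59 = 0.75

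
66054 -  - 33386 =99440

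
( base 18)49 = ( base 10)81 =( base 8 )121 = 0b1010001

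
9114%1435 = 504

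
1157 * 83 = 96031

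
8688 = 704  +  7984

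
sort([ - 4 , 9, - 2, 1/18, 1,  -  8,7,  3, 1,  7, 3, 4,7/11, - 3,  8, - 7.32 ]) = [ - 8, - 7.32,-4, - 3,-2,1/18,7/11,1, 1 , 3, 3 , 4 , 7,7,  8,9 ]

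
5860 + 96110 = 101970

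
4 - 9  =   - 5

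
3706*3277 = 12144562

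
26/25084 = 13/12542 =0.00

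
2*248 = 496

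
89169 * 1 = 89169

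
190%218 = 190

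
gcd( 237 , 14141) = 79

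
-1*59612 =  - 59612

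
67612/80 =845+ 3/20 = 845.15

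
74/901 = 74/901 = 0.08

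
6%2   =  0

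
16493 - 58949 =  - 42456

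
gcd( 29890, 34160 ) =4270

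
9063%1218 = 537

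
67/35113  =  67/35113= 0.00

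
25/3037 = 25/3037= 0.01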